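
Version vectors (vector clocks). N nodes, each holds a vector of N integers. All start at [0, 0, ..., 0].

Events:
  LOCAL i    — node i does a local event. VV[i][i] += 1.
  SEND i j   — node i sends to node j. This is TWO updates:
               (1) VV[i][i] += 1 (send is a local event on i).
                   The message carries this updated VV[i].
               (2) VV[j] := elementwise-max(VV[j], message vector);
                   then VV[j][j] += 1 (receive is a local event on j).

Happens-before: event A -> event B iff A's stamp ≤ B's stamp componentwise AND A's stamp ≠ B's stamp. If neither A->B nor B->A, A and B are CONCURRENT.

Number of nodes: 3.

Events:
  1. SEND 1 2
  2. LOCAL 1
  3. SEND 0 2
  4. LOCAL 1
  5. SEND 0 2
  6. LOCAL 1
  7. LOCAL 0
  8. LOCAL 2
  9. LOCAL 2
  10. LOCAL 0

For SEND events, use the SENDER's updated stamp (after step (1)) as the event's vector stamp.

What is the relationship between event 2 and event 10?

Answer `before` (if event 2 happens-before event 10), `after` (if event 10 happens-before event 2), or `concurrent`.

Answer: concurrent

Derivation:
Initial: VV[0]=[0, 0, 0]
Initial: VV[1]=[0, 0, 0]
Initial: VV[2]=[0, 0, 0]
Event 1: SEND 1->2: VV[1][1]++ -> VV[1]=[0, 1, 0], msg_vec=[0, 1, 0]; VV[2]=max(VV[2],msg_vec) then VV[2][2]++ -> VV[2]=[0, 1, 1]
Event 2: LOCAL 1: VV[1][1]++ -> VV[1]=[0, 2, 0]
Event 3: SEND 0->2: VV[0][0]++ -> VV[0]=[1, 0, 0], msg_vec=[1, 0, 0]; VV[2]=max(VV[2],msg_vec) then VV[2][2]++ -> VV[2]=[1, 1, 2]
Event 4: LOCAL 1: VV[1][1]++ -> VV[1]=[0, 3, 0]
Event 5: SEND 0->2: VV[0][0]++ -> VV[0]=[2, 0, 0], msg_vec=[2, 0, 0]; VV[2]=max(VV[2],msg_vec) then VV[2][2]++ -> VV[2]=[2, 1, 3]
Event 6: LOCAL 1: VV[1][1]++ -> VV[1]=[0, 4, 0]
Event 7: LOCAL 0: VV[0][0]++ -> VV[0]=[3, 0, 0]
Event 8: LOCAL 2: VV[2][2]++ -> VV[2]=[2, 1, 4]
Event 9: LOCAL 2: VV[2][2]++ -> VV[2]=[2, 1, 5]
Event 10: LOCAL 0: VV[0][0]++ -> VV[0]=[4, 0, 0]
Event 2 stamp: [0, 2, 0]
Event 10 stamp: [4, 0, 0]
[0, 2, 0] <= [4, 0, 0]? False
[4, 0, 0] <= [0, 2, 0]? False
Relation: concurrent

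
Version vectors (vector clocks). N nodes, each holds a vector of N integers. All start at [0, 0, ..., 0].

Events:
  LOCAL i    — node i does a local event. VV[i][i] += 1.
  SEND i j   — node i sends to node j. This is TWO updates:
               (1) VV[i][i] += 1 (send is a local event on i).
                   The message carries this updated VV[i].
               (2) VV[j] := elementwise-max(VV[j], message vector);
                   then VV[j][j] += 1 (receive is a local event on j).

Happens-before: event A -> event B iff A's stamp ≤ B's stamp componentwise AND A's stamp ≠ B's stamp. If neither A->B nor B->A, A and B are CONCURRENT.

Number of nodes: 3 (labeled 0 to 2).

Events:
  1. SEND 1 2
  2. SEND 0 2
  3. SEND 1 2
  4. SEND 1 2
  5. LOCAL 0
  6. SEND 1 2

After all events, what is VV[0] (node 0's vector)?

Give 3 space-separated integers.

Answer: 2 0 0

Derivation:
Initial: VV[0]=[0, 0, 0]
Initial: VV[1]=[0, 0, 0]
Initial: VV[2]=[0, 0, 0]
Event 1: SEND 1->2: VV[1][1]++ -> VV[1]=[0, 1, 0], msg_vec=[0, 1, 0]; VV[2]=max(VV[2],msg_vec) then VV[2][2]++ -> VV[2]=[0, 1, 1]
Event 2: SEND 0->2: VV[0][0]++ -> VV[0]=[1, 0, 0], msg_vec=[1, 0, 0]; VV[2]=max(VV[2],msg_vec) then VV[2][2]++ -> VV[2]=[1, 1, 2]
Event 3: SEND 1->2: VV[1][1]++ -> VV[1]=[0, 2, 0], msg_vec=[0, 2, 0]; VV[2]=max(VV[2],msg_vec) then VV[2][2]++ -> VV[2]=[1, 2, 3]
Event 4: SEND 1->2: VV[1][1]++ -> VV[1]=[0, 3, 0], msg_vec=[0, 3, 0]; VV[2]=max(VV[2],msg_vec) then VV[2][2]++ -> VV[2]=[1, 3, 4]
Event 5: LOCAL 0: VV[0][0]++ -> VV[0]=[2, 0, 0]
Event 6: SEND 1->2: VV[1][1]++ -> VV[1]=[0, 4, 0], msg_vec=[0, 4, 0]; VV[2]=max(VV[2],msg_vec) then VV[2][2]++ -> VV[2]=[1, 4, 5]
Final vectors: VV[0]=[2, 0, 0]; VV[1]=[0, 4, 0]; VV[2]=[1, 4, 5]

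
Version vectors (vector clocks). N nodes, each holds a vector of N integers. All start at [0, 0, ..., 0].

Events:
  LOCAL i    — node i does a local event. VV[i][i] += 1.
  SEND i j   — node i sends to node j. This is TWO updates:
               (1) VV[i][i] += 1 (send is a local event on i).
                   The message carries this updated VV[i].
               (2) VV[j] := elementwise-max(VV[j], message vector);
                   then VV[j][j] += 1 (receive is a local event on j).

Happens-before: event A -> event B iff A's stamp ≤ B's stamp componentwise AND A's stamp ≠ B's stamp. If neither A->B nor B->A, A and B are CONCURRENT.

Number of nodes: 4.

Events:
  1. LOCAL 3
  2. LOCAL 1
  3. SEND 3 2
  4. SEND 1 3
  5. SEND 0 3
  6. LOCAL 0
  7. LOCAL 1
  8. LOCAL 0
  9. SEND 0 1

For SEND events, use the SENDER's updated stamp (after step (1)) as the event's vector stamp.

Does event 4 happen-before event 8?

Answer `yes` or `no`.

Initial: VV[0]=[0, 0, 0, 0]
Initial: VV[1]=[0, 0, 0, 0]
Initial: VV[2]=[0, 0, 0, 0]
Initial: VV[3]=[0, 0, 0, 0]
Event 1: LOCAL 3: VV[3][3]++ -> VV[3]=[0, 0, 0, 1]
Event 2: LOCAL 1: VV[1][1]++ -> VV[1]=[0, 1, 0, 0]
Event 3: SEND 3->2: VV[3][3]++ -> VV[3]=[0, 0, 0, 2], msg_vec=[0, 0, 0, 2]; VV[2]=max(VV[2],msg_vec) then VV[2][2]++ -> VV[2]=[0, 0, 1, 2]
Event 4: SEND 1->3: VV[1][1]++ -> VV[1]=[0, 2, 0, 0], msg_vec=[0, 2, 0, 0]; VV[3]=max(VV[3],msg_vec) then VV[3][3]++ -> VV[3]=[0, 2, 0, 3]
Event 5: SEND 0->3: VV[0][0]++ -> VV[0]=[1, 0, 0, 0], msg_vec=[1, 0, 0, 0]; VV[3]=max(VV[3],msg_vec) then VV[3][3]++ -> VV[3]=[1, 2, 0, 4]
Event 6: LOCAL 0: VV[0][0]++ -> VV[0]=[2, 0, 0, 0]
Event 7: LOCAL 1: VV[1][1]++ -> VV[1]=[0, 3, 0, 0]
Event 8: LOCAL 0: VV[0][0]++ -> VV[0]=[3, 0, 0, 0]
Event 9: SEND 0->1: VV[0][0]++ -> VV[0]=[4, 0, 0, 0], msg_vec=[4, 0, 0, 0]; VV[1]=max(VV[1],msg_vec) then VV[1][1]++ -> VV[1]=[4, 4, 0, 0]
Event 4 stamp: [0, 2, 0, 0]
Event 8 stamp: [3, 0, 0, 0]
[0, 2, 0, 0] <= [3, 0, 0, 0]? False. Equal? False. Happens-before: False

Answer: no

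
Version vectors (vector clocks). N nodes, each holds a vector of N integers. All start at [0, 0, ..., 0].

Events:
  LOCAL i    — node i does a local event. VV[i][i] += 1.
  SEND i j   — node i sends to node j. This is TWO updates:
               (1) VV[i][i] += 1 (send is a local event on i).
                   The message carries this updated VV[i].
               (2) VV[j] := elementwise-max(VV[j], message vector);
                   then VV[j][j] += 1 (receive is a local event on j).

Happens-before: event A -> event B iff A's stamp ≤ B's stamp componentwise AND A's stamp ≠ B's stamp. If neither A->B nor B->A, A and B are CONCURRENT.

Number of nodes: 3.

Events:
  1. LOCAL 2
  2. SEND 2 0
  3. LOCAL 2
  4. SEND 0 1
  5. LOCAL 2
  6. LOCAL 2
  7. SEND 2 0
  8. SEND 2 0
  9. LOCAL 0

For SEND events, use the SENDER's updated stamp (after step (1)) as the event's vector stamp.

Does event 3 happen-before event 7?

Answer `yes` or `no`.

Initial: VV[0]=[0, 0, 0]
Initial: VV[1]=[0, 0, 0]
Initial: VV[2]=[0, 0, 0]
Event 1: LOCAL 2: VV[2][2]++ -> VV[2]=[0, 0, 1]
Event 2: SEND 2->0: VV[2][2]++ -> VV[2]=[0, 0, 2], msg_vec=[0, 0, 2]; VV[0]=max(VV[0],msg_vec) then VV[0][0]++ -> VV[0]=[1, 0, 2]
Event 3: LOCAL 2: VV[2][2]++ -> VV[2]=[0, 0, 3]
Event 4: SEND 0->1: VV[0][0]++ -> VV[0]=[2, 0, 2], msg_vec=[2, 0, 2]; VV[1]=max(VV[1],msg_vec) then VV[1][1]++ -> VV[1]=[2, 1, 2]
Event 5: LOCAL 2: VV[2][2]++ -> VV[2]=[0, 0, 4]
Event 6: LOCAL 2: VV[2][2]++ -> VV[2]=[0, 0, 5]
Event 7: SEND 2->0: VV[2][2]++ -> VV[2]=[0, 0, 6], msg_vec=[0, 0, 6]; VV[0]=max(VV[0],msg_vec) then VV[0][0]++ -> VV[0]=[3, 0, 6]
Event 8: SEND 2->0: VV[2][2]++ -> VV[2]=[0, 0, 7], msg_vec=[0, 0, 7]; VV[0]=max(VV[0],msg_vec) then VV[0][0]++ -> VV[0]=[4, 0, 7]
Event 9: LOCAL 0: VV[0][0]++ -> VV[0]=[5, 0, 7]
Event 3 stamp: [0, 0, 3]
Event 7 stamp: [0, 0, 6]
[0, 0, 3] <= [0, 0, 6]? True. Equal? False. Happens-before: True

Answer: yes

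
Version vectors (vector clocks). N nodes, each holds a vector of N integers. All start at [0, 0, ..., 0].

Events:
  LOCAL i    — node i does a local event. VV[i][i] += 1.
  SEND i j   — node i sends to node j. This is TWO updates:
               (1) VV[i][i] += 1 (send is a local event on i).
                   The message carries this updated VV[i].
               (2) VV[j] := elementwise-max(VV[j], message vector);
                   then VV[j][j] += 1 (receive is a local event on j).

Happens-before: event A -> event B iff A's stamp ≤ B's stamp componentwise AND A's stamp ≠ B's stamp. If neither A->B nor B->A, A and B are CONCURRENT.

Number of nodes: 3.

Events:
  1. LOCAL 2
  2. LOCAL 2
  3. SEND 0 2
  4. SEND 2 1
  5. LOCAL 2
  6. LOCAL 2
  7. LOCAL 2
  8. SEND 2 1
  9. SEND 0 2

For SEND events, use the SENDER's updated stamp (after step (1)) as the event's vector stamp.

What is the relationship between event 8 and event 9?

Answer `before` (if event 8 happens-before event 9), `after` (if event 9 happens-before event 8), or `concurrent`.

Answer: concurrent

Derivation:
Initial: VV[0]=[0, 0, 0]
Initial: VV[1]=[0, 0, 0]
Initial: VV[2]=[0, 0, 0]
Event 1: LOCAL 2: VV[2][2]++ -> VV[2]=[0, 0, 1]
Event 2: LOCAL 2: VV[2][2]++ -> VV[2]=[0, 0, 2]
Event 3: SEND 0->2: VV[0][0]++ -> VV[0]=[1, 0, 0], msg_vec=[1, 0, 0]; VV[2]=max(VV[2],msg_vec) then VV[2][2]++ -> VV[2]=[1, 0, 3]
Event 4: SEND 2->1: VV[2][2]++ -> VV[2]=[1, 0, 4], msg_vec=[1, 0, 4]; VV[1]=max(VV[1],msg_vec) then VV[1][1]++ -> VV[1]=[1, 1, 4]
Event 5: LOCAL 2: VV[2][2]++ -> VV[2]=[1, 0, 5]
Event 6: LOCAL 2: VV[2][2]++ -> VV[2]=[1, 0, 6]
Event 7: LOCAL 2: VV[2][2]++ -> VV[2]=[1, 0, 7]
Event 8: SEND 2->1: VV[2][2]++ -> VV[2]=[1, 0, 8], msg_vec=[1, 0, 8]; VV[1]=max(VV[1],msg_vec) then VV[1][1]++ -> VV[1]=[1, 2, 8]
Event 9: SEND 0->2: VV[0][0]++ -> VV[0]=[2, 0, 0], msg_vec=[2, 0, 0]; VV[2]=max(VV[2],msg_vec) then VV[2][2]++ -> VV[2]=[2, 0, 9]
Event 8 stamp: [1, 0, 8]
Event 9 stamp: [2, 0, 0]
[1, 0, 8] <= [2, 0, 0]? False
[2, 0, 0] <= [1, 0, 8]? False
Relation: concurrent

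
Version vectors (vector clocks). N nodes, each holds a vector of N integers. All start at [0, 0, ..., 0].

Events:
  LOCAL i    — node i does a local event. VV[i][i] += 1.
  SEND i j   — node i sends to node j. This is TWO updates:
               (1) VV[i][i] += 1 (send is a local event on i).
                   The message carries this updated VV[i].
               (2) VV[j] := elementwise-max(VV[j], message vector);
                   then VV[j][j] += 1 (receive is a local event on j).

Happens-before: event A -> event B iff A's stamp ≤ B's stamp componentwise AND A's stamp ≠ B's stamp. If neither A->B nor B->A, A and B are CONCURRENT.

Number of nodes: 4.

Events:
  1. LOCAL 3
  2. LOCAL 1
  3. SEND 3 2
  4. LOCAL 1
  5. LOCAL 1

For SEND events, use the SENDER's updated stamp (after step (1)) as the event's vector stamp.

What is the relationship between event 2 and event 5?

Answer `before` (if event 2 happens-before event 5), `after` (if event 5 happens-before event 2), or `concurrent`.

Initial: VV[0]=[0, 0, 0, 0]
Initial: VV[1]=[0, 0, 0, 0]
Initial: VV[2]=[0, 0, 0, 0]
Initial: VV[3]=[0, 0, 0, 0]
Event 1: LOCAL 3: VV[3][3]++ -> VV[3]=[0, 0, 0, 1]
Event 2: LOCAL 1: VV[1][1]++ -> VV[1]=[0, 1, 0, 0]
Event 3: SEND 3->2: VV[3][3]++ -> VV[3]=[0, 0, 0, 2], msg_vec=[0, 0, 0, 2]; VV[2]=max(VV[2],msg_vec) then VV[2][2]++ -> VV[2]=[0, 0, 1, 2]
Event 4: LOCAL 1: VV[1][1]++ -> VV[1]=[0, 2, 0, 0]
Event 5: LOCAL 1: VV[1][1]++ -> VV[1]=[0, 3, 0, 0]
Event 2 stamp: [0, 1, 0, 0]
Event 5 stamp: [0, 3, 0, 0]
[0, 1, 0, 0] <= [0, 3, 0, 0]? True
[0, 3, 0, 0] <= [0, 1, 0, 0]? False
Relation: before

Answer: before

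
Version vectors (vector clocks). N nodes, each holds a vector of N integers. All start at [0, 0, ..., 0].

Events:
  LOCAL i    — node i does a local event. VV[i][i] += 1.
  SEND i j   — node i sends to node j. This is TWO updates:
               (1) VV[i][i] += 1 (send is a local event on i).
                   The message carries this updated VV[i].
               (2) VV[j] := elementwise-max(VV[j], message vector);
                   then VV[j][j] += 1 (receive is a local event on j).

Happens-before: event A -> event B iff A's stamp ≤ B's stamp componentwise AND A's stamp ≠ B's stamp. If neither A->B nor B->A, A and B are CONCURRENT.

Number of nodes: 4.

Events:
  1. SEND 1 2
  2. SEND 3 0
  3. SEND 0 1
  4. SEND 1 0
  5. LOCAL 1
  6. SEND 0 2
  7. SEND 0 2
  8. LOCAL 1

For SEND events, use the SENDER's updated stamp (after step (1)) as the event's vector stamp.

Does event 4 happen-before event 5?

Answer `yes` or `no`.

Answer: yes

Derivation:
Initial: VV[0]=[0, 0, 0, 0]
Initial: VV[1]=[0, 0, 0, 0]
Initial: VV[2]=[0, 0, 0, 0]
Initial: VV[3]=[0, 0, 0, 0]
Event 1: SEND 1->2: VV[1][1]++ -> VV[1]=[0, 1, 0, 0], msg_vec=[0, 1, 0, 0]; VV[2]=max(VV[2],msg_vec) then VV[2][2]++ -> VV[2]=[0, 1, 1, 0]
Event 2: SEND 3->0: VV[3][3]++ -> VV[3]=[0, 0, 0, 1], msg_vec=[0, 0, 0, 1]; VV[0]=max(VV[0],msg_vec) then VV[0][0]++ -> VV[0]=[1, 0, 0, 1]
Event 3: SEND 0->1: VV[0][0]++ -> VV[0]=[2, 0, 0, 1], msg_vec=[2, 0, 0, 1]; VV[1]=max(VV[1],msg_vec) then VV[1][1]++ -> VV[1]=[2, 2, 0, 1]
Event 4: SEND 1->0: VV[1][1]++ -> VV[1]=[2, 3, 0, 1], msg_vec=[2, 3, 0, 1]; VV[0]=max(VV[0],msg_vec) then VV[0][0]++ -> VV[0]=[3, 3, 0, 1]
Event 5: LOCAL 1: VV[1][1]++ -> VV[1]=[2, 4, 0, 1]
Event 6: SEND 0->2: VV[0][0]++ -> VV[0]=[4, 3, 0, 1], msg_vec=[4, 3, 0, 1]; VV[2]=max(VV[2],msg_vec) then VV[2][2]++ -> VV[2]=[4, 3, 2, 1]
Event 7: SEND 0->2: VV[0][0]++ -> VV[0]=[5, 3, 0, 1], msg_vec=[5, 3, 0, 1]; VV[2]=max(VV[2],msg_vec) then VV[2][2]++ -> VV[2]=[5, 3, 3, 1]
Event 8: LOCAL 1: VV[1][1]++ -> VV[1]=[2, 5, 0, 1]
Event 4 stamp: [2, 3, 0, 1]
Event 5 stamp: [2, 4, 0, 1]
[2, 3, 0, 1] <= [2, 4, 0, 1]? True. Equal? False. Happens-before: True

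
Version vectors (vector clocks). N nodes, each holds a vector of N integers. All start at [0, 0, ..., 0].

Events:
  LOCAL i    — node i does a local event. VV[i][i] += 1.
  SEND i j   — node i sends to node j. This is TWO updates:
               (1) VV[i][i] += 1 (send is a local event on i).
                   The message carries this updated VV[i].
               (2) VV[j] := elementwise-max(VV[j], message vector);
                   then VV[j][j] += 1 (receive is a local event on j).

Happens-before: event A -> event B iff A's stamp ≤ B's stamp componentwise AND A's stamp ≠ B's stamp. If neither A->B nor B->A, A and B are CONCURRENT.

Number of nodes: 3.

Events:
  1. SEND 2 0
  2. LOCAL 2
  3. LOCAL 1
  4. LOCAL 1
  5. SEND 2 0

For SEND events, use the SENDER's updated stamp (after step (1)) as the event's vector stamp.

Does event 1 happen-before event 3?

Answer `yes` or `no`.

Answer: no

Derivation:
Initial: VV[0]=[0, 0, 0]
Initial: VV[1]=[0, 0, 0]
Initial: VV[2]=[0, 0, 0]
Event 1: SEND 2->0: VV[2][2]++ -> VV[2]=[0, 0, 1], msg_vec=[0, 0, 1]; VV[0]=max(VV[0],msg_vec) then VV[0][0]++ -> VV[0]=[1, 0, 1]
Event 2: LOCAL 2: VV[2][2]++ -> VV[2]=[0, 0, 2]
Event 3: LOCAL 1: VV[1][1]++ -> VV[1]=[0, 1, 0]
Event 4: LOCAL 1: VV[1][1]++ -> VV[1]=[0, 2, 0]
Event 5: SEND 2->0: VV[2][2]++ -> VV[2]=[0, 0, 3], msg_vec=[0, 0, 3]; VV[0]=max(VV[0],msg_vec) then VV[0][0]++ -> VV[0]=[2, 0, 3]
Event 1 stamp: [0, 0, 1]
Event 3 stamp: [0, 1, 0]
[0, 0, 1] <= [0, 1, 0]? False. Equal? False. Happens-before: False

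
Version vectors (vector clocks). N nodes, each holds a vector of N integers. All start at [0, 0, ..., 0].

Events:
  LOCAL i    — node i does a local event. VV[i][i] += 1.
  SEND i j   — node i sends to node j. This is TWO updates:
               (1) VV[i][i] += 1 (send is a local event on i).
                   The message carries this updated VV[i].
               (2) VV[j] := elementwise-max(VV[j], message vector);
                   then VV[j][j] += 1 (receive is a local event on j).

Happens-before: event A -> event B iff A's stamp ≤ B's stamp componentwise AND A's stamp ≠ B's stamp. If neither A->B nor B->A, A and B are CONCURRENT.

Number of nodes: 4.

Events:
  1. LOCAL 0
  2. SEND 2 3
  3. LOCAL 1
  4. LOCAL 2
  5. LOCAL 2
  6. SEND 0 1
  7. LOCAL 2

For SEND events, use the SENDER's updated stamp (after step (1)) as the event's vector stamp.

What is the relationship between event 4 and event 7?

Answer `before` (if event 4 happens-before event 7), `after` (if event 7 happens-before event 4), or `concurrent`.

Answer: before

Derivation:
Initial: VV[0]=[0, 0, 0, 0]
Initial: VV[1]=[0, 0, 0, 0]
Initial: VV[2]=[0, 0, 0, 0]
Initial: VV[3]=[0, 0, 0, 0]
Event 1: LOCAL 0: VV[0][0]++ -> VV[0]=[1, 0, 0, 0]
Event 2: SEND 2->3: VV[2][2]++ -> VV[2]=[0, 0, 1, 0], msg_vec=[0, 0, 1, 0]; VV[3]=max(VV[3],msg_vec) then VV[3][3]++ -> VV[3]=[0, 0, 1, 1]
Event 3: LOCAL 1: VV[1][1]++ -> VV[1]=[0, 1, 0, 0]
Event 4: LOCAL 2: VV[2][2]++ -> VV[2]=[0, 0, 2, 0]
Event 5: LOCAL 2: VV[2][2]++ -> VV[2]=[0, 0, 3, 0]
Event 6: SEND 0->1: VV[0][0]++ -> VV[0]=[2, 0, 0, 0], msg_vec=[2, 0, 0, 0]; VV[1]=max(VV[1],msg_vec) then VV[1][1]++ -> VV[1]=[2, 2, 0, 0]
Event 7: LOCAL 2: VV[2][2]++ -> VV[2]=[0, 0, 4, 0]
Event 4 stamp: [0, 0, 2, 0]
Event 7 stamp: [0, 0, 4, 0]
[0, 0, 2, 0] <= [0, 0, 4, 0]? True
[0, 0, 4, 0] <= [0, 0, 2, 0]? False
Relation: before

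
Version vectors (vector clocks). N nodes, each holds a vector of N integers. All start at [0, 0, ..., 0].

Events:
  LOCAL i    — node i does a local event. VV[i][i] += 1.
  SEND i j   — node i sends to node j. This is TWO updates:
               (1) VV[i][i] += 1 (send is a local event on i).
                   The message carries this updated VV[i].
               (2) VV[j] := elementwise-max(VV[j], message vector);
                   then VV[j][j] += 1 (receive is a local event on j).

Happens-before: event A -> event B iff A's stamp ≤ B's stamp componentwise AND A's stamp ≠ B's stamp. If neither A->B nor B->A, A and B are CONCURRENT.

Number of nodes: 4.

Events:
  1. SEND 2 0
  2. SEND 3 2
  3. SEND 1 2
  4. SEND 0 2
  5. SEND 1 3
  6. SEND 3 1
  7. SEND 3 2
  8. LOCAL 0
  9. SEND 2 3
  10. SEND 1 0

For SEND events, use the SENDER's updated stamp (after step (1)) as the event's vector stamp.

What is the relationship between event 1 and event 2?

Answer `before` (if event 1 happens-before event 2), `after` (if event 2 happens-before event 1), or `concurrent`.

Answer: concurrent

Derivation:
Initial: VV[0]=[0, 0, 0, 0]
Initial: VV[1]=[0, 0, 0, 0]
Initial: VV[2]=[0, 0, 0, 0]
Initial: VV[3]=[0, 0, 0, 0]
Event 1: SEND 2->0: VV[2][2]++ -> VV[2]=[0, 0, 1, 0], msg_vec=[0, 0, 1, 0]; VV[0]=max(VV[0],msg_vec) then VV[0][0]++ -> VV[0]=[1, 0, 1, 0]
Event 2: SEND 3->2: VV[3][3]++ -> VV[3]=[0, 0, 0, 1], msg_vec=[0, 0, 0, 1]; VV[2]=max(VV[2],msg_vec) then VV[2][2]++ -> VV[2]=[0, 0, 2, 1]
Event 3: SEND 1->2: VV[1][1]++ -> VV[1]=[0, 1, 0, 0], msg_vec=[0, 1, 0, 0]; VV[2]=max(VV[2],msg_vec) then VV[2][2]++ -> VV[2]=[0, 1, 3, 1]
Event 4: SEND 0->2: VV[0][0]++ -> VV[0]=[2, 0, 1, 0], msg_vec=[2, 0, 1, 0]; VV[2]=max(VV[2],msg_vec) then VV[2][2]++ -> VV[2]=[2, 1, 4, 1]
Event 5: SEND 1->3: VV[1][1]++ -> VV[1]=[0, 2, 0, 0], msg_vec=[0, 2, 0, 0]; VV[3]=max(VV[3],msg_vec) then VV[3][3]++ -> VV[3]=[0, 2, 0, 2]
Event 6: SEND 3->1: VV[3][3]++ -> VV[3]=[0, 2, 0, 3], msg_vec=[0, 2, 0, 3]; VV[1]=max(VV[1],msg_vec) then VV[1][1]++ -> VV[1]=[0, 3, 0, 3]
Event 7: SEND 3->2: VV[3][3]++ -> VV[3]=[0, 2, 0, 4], msg_vec=[0, 2, 0, 4]; VV[2]=max(VV[2],msg_vec) then VV[2][2]++ -> VV[2]=[2, 2, 5, 4]
Event 8: LOCAL 0: VV[0][0]++ -> VV[0]=[3, 0, 1, 0]
Event 9: SEND 2->3: VV[2][2]++ -> VV[2]=[2, 2, 6, 4], msg_vec=[2, 2, 6, 4]; VV[3]=max(VV[3],msg_vec) then VV[3][3]++ -> VV[3]=[2, 2, 6, 5]
Event 10: SEND 1->0: VV[1][1]++ -> VV[1]=[0, 4, 0, 3], msg_vec=[0, 4, 0, 3]; VV[0]=max(VV[0],msg_vec) then VV[0][0]++ -> VV[0]=[4, 4, 1, 3]
Event 1 stamp: [0, 0, 1, 0]
Event 2 stamp: [0, 0, 0, 1]
[0, 0, 1, 0] <= [0, 0, 0, 1]? False
[0, 0, 0, 1] <= [0, 0, 1, 0]? False
Relation: concurrent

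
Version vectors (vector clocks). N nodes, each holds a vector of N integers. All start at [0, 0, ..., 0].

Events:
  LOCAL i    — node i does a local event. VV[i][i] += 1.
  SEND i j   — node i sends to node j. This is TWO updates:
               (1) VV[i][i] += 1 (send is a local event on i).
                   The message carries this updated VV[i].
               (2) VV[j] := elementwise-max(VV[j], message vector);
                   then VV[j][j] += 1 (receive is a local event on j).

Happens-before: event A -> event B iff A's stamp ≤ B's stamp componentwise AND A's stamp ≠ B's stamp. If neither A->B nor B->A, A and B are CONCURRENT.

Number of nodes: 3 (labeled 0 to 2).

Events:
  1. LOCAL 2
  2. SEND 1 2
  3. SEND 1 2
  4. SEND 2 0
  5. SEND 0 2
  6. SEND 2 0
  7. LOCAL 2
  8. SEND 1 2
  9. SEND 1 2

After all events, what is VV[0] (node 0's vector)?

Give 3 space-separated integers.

Answer: 3 2 6

Derivation:
Initial: VV[0]=[0, 0, 0]
Initial: VV[1]=[0, 0, 0]
Initial: VV[2]=[0, 0, 0]
Event 1: LOCAL 2: VV[2][2]++ -> VV[2]=[0, 0, 1]
Event 2: SEND 1->2: VV[1][1]++ -> VV[1]=[0, 1, 0], msg_vec=[0, 1, 0]; VV[2]=max(VV[2],msg_vec) then VV[2][2]++ -> VV[2]=[0, 1, 2]
Event 3: SEND 1->2: VV[1][1]++ -> VV[1]=[0, 2, 0], msg_vec=[0, 2, 0]; VV[2]=max(VV[2],msg_vec) then VV[2][2]++ -> VV[2]=[0, 2, 3]
Event 4: SEND 2->0: VV[2][2]++ -> VV[2]=[0, 2, 4], msg_vec=[0, 2, 4]; VV[0]=max(VV[0],msg_vec) then VV[0][0]++ -> VV[0]=[1, 2, 4]
Event 5: SEND 0->2: VV[0][0]++ -> VV[0]=[2, 2, 4], msg_vec=[2, 2, 4]; VV[2]=max(VV[2],msg_vec) then VV[2][2]++ -> VV[2]=[2, 2, 5]
Event 6: SEND 2->0: VV[2][2]++ -> VV[2]=[2, 2, 6], msg_vec=[2, 2, 6]; VV[0]=max(VV[0],msg_vec) then VV[0][0]++ -> VV[0]=[3, 2, 6]
Event 7: LOCAL 2: VV[2][2]++ -> VV[2]=[2, 2, 7]
Event 8: SEND 1->2: VV[1][1]++ -> VV[1]=[0, 3, 0], msg_vec=[0, 3, 0]; VV[2]=max(VV[2],msg_vec) then VV[2][2]++ -> VV[2]=[2, 3, 8]
Event 9: SEND 1->2: VV[1][1]++ -> VV[1]=[0, 4, 0], msg_vec=[0, 4, 0]; VV[2]=max(VV[2],msg_vec) then VV[2][2]++ -> VV[2]=[2, 4, 9]
Final vectors: VV[0]=[3, 2, 6]; VV[1]=[0, 4, 0]; VV[2]=[2, 4, 9]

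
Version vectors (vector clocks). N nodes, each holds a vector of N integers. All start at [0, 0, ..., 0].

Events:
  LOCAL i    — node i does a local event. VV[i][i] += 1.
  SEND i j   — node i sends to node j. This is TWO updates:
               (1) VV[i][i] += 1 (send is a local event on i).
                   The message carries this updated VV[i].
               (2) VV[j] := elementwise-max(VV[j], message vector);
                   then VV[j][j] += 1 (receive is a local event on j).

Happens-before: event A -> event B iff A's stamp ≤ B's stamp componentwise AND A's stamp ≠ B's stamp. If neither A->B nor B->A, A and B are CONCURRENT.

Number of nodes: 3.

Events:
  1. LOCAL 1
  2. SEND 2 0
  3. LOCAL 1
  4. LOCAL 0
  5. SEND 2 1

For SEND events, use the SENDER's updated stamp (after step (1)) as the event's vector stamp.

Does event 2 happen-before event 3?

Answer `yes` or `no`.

Answer: no

Derivation:
Initial: VV[0]=[0, 0, 0]
Initial: VV[1]=[0, 0, 0]
Initial: VV[2]=[0, 0, 0]
Event 1: LOCAL 1: VV[1][1]++ -> VV[1]=[0, 1, 0]
Event 2: SEND 2->0: VV[2][2]++ -> VV[2]=[0, 0, 1], msg_vec=[0, 0, 1]; VV[0]=max(VV[0],msg_vec) then VV[0][0]++ -> VV[0]=[1, 0, 1]
Event 3: LOCAL 1: VV[1][1]++ -> VV[1]=[0, 2, 0]
Event 4: LOCAL 0: VV[0][0]++ -> VV[0]=[2, 0, 1]
Event 5: SEND 2->1: VV[2][2]++ -> VV[2]=[0, 0, 2], msg_vec=[0, 0, 2]; VV[1]=max(VV[1],msg_vec) then VV[1][1]++ -> VV[1]=[0, 3, 2]
Event 2 stamp: [0, 0, 1]
Event 3 stamp: [0, 2, 0]
[0, 0, 1] <= [0, 2, 0]? False. Equal? False. Happens-before: False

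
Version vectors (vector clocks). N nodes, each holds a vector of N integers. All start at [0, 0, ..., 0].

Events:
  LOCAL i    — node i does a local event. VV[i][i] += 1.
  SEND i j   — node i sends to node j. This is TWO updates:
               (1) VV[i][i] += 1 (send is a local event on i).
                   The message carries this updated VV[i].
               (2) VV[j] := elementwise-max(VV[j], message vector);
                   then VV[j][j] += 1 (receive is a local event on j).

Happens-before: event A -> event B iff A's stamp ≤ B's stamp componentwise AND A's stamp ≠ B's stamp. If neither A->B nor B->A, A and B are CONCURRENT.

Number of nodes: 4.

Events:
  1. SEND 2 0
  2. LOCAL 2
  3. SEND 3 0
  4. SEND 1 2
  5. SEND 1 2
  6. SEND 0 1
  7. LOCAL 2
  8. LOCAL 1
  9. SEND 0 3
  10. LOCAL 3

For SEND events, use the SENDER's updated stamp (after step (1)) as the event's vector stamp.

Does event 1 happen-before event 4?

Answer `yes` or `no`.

Answer: no

Derivation:
Initial: VV[0]=[0, 0, 0, 0]
Initial: VV[1]=[0, 0, 0, 0]
Initial: VV[2]=[0, 0, 0, 0]
Initial: VV[3]=[0, 0, 0, 0]
Event 1: SEND 2->0: VV[2][2]++ -> VV[2]=[0, 0, 1, 0], msg_vec=[0, 0, 1, 0]; VV[0]=max(VV[0],msg_vec) then VV[0][0]++ -> VV[0]=[1, 0, 1, 0]
Event 2: LOCAL 2: VV[2][2]++ -> VV[2]=[0, 0, 2, 0]
Event 3: SEND 3->0: VV[3][3]++ -> VV[3]=[0, 0, 0, 1], msg_vec=[0, 0, 0, 1]; VV[0]=max(VV[0],msg_vec) then VV[0][0]++ -> VV[0]=[2, 0, 1, 1]
Event 4: SEND 1->2: VV[1][1]++ -> VV[1]=[0, 1, 0, 0], msg_vec=[0, 1, 0, 0]; VV[2]=max(VV[2],msg_vec) then VV[2][2]++ -> VV[2]=[0, 1, 3, 0]
Event 5: SEND 1->2: VV[1][1]++ -> VV[1]=[0, 2, 0, 0], msg_vec=[0, 2, 0, 0]; VV[2]=max(VV[2],msg_vec) then VV[2][2]++ -> VV[2]=[0, 2, 4, 0]
Event 6: SEND 0->1: VV[0][0]++ -> VV[0]=[3, 0, 1, 1], msg_vec=[3, 0, 1, 1]; VV[1]=max(VV[1],msg_vec) then VV[1][1]++ -> VV[1]=[3, 3, 1, 1]
Event 7: LOCAL 2: VV[2][2]++ -> VV[2]=[0, 2, 5, 0]
Event 8: LOCAL 1: VV[1][1]++ -> VV[1]=[3, 4, 1, 1]
Event 9: SEND 0->3: VV[0][0]++ -> VV[0]=[4, 0, 1, 1], msg_vec=[4, 0, 1, 1]; VV[3]=max(VV[3],msg_vec) then VV[3][3]++ -> VV[3]=[4, 0, 1, 2]
Event 10: LOCAL 3: VV[3][3]++ -> VV[3]=[4, 0, 1, 3]
Event 1 stamp: [0, 0, 1, 0]
Event 4 stamp: [0, 1, 0, 0]
[0, 0, 1, 0] <= [0, 1, 0, 0]? False. Equal? False. Happens-before: False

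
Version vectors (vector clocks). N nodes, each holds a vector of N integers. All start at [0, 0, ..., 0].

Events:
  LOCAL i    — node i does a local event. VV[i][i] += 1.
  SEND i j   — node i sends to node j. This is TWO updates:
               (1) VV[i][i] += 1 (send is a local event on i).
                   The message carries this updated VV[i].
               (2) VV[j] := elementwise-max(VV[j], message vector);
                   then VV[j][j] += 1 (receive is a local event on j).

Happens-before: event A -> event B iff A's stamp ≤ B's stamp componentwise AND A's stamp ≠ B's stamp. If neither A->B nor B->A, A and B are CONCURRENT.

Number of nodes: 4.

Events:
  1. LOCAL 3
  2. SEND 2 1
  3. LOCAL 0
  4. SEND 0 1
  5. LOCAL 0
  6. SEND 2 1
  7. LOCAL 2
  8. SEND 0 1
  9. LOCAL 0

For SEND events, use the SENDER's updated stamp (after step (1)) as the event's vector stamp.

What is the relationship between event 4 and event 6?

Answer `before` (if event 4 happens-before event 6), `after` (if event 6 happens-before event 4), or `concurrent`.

Answer: concurrent

Derivation:
Initial: VV[0]=[0, 0, 0, 0]
Initial: VV[1]=[0, 0, 0, 0]
Initial: VV[2]=[0, 0, 0, 0]
Initial: VV[3]=[0, 0, 0, 0]
Event 1: LOCAL 3: VV[3][3]++ -> VV[3]=[0, 0, 0, 1]
Event 2: SEND 2->1: VV[2][2]++ -> VV[2]=[0, 0, 1, 0], msg_vec=[0, 0, 1, 0]; VV[1]=max(VV[1],msg_vec) then VV[1][1]++ -> VV[1]=[0, 1, 1, 0]
Event 3: LOCAL 0: VV[0][0]++ -> VV[0]=[1, 0, 0, 0]
Event 4: SEND 0->1: VV[0][0]++ -> VV[0]=[2, 0, 0, 0], msg_vec=[2, 0, 0, 0]; VV[1]=max(VV[1],msg_vec) then VV[1][1]++ -> VV[1]=[2, 2, 1, 0]
Event 5: LOCAL 0: VV[0][0]++ -> VV[0]=[3, 0, 0, 0]
Event 6: SEND 2->1: VV[2][2]++ -> VV[2]=[0, 0, 2, 0], msg_vec=[0, 0, 2, 0]; VV[1]=max(VV[1],msg_vec) then VV[1][1]++ -> VV[1]=[2, 3, 2, 0]
Event 7: LOCAL 2: VV[2][2]++ -> VV[2]=[0, 0, 3, 0]
Event 8: SEND 0->1: VV[0][0]++ -> VV[0]=[4, 0, 0, 0], msg_vec=[4, 0, 0, 0]; VV[1]=max(VV[1],msg_vec) then VV[1][1]++ -> VV[1]=[4, 4, 2, 0]
Event 9: LOCAL 0: VV[0][0]++ -> VV[0]=[5, 0, 0, 0]
Event 4 stamp: [2, 0, 0, 0]
Event 6 stamp: [0, 0, 2, 0]
[2, 0, 0, 0] <= [0, 0, 2, 0]? False
[0, 0, 2, 0] <= [2, 0, 0, 0]? False
Relation: concurrent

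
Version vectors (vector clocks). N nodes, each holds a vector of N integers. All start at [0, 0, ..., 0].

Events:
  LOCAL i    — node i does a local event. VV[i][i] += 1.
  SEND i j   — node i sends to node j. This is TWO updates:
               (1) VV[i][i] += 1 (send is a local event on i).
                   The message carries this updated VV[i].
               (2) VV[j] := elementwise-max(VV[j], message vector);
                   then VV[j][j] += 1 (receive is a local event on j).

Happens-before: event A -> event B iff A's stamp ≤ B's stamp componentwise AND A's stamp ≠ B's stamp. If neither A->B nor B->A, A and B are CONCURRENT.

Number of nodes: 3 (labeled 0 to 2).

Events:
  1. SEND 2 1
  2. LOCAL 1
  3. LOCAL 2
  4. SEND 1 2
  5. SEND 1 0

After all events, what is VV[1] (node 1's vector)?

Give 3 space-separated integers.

Initial: VV[0]=[0, 0, 0]
Initial: VV[1]=[0, 0, 0]
Initial: VV[2]=[0, 0, 0]
Event 1: SEND 2->1: VV[2][2]++ -> VV[2]=[0, 0, 1], msg_vec=[0, 0, 1]; VV[1]=max(VV[1],msg_vec) then VV[1][1]++ -> VV[1]=[0, 1, 1]
Event 2: LOCAL 1: VV[1][1]++ -> VV[1]=[0, 2, 1]
Event 3: LOCAL 2: VV[2][2]++ -> VV[2]=[0, 0, 2]
Event 4: SEND 1->2: VV[1][1]++ -> VV[1]=[0, 3, 1], msg_vec=[0, 3, 1]; VV[2]=max(VV[2],msg_vec) then VV[2][2]++ -> VV[2]=[0, 3, 3]
Event 5: SEND 1->0: VV[1][1]++ -> VV[1]=[0, 4, 1], msg_vec=[0, 4, 1]; VV[0]=max(VV[0],msg_vec) then VV[0][0]++ -> VV[0]=[1, 4, 1]
Final vectors: VV[0]=[1, 4, 1]; VV[1]=[0, 4, 1]; VV[2]=[0, 3, 3]

Answer: 0 4 1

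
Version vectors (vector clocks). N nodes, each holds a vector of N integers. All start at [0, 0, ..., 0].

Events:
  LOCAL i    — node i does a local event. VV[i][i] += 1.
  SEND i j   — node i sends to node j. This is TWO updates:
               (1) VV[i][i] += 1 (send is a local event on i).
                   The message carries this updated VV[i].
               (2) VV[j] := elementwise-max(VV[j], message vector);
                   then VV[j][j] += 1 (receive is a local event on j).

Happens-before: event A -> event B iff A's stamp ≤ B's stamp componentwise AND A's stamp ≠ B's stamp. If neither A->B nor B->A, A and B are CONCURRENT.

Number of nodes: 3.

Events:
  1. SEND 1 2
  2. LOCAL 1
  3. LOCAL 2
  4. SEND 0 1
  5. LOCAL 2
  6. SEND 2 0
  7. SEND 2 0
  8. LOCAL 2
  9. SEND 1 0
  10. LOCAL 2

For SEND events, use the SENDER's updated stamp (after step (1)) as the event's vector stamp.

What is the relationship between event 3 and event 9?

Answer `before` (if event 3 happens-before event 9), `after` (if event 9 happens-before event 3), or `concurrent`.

Answer: concurrent

Derivation:
Initial: VV[0]=[0, 0, 0]
Initial: VV[1]=[0, 0, 0]
Initial: VV[2]=[0, 0, 0]
Event 1: SEND 1->2: VV[1][1]++ -> VV[1]=[0, 1, 0], msg_vec=[0, 1, 0]; VV[2]=max(VV[2],msg_vec) then VV[2][2]++ -> VV[2]=[0, 1, 1]
Event 2: LOCAL 1: VV[1][1]++ -> VV[1]=[0, 2, 0]
Event 3: LOCAL 2: VV[2][2]++ -> VV[2]=[0, 1, 2]
Event 4: SEND 0->1: VV[0][0]++ -> VV[0]=[1, 0, 0], msg_vec=[1, 0, 0]; VV[1]=max(VV[1],msg_vec) then VV[1][1]++ -> VV[1]=[1, 3, 0]
Event 5: LOCAL 2: VV[2][2]++ -> VV[2]=[0, 1, 3]
Event 6: SEND 2->0: VV[2][2]++ -> VV[2]=[0, 1, 4], msg_vec=[0, 1, 4]; VV[0]=max(VV[0],msg_vec) then VV[0][0]++ -> VV[0]=[2, 1, 4]
Event 7: SEND 2->0: VV[2][2]++ -> VV[2]=[0, 1, 5], msg_vec=[0, 1, 5]; VV[0]=max(VV[0],msg_vec) then VV[0][0]++ -> VV[0]=[3, 1, 5]
Event 8: LOCAL 2: VV[2][2]++ -> VV[2]=[0, 1, 6]
Event 9: SEND 1->0: VV[1][1]++ -> VV[1]=[1, 4, 0], msg_vec=[1, 4, 0]; VV[0]=max(VV[0],msg_vec) then VV[0][0]++ -> VV[0]=[4, 4, 5]
Event 10: LOCAL 2: VV[2][2]++ -> VV[2]=[0, 1, 7]
Event 3 stamp: [0, 1, 2]
Event 9 stamp: [1, 4, 0]
[0, 1, 2] <= [1, 4, 0]? False
[1, 4, 0] <= [0, 1, 2]? False
Relation: concurrent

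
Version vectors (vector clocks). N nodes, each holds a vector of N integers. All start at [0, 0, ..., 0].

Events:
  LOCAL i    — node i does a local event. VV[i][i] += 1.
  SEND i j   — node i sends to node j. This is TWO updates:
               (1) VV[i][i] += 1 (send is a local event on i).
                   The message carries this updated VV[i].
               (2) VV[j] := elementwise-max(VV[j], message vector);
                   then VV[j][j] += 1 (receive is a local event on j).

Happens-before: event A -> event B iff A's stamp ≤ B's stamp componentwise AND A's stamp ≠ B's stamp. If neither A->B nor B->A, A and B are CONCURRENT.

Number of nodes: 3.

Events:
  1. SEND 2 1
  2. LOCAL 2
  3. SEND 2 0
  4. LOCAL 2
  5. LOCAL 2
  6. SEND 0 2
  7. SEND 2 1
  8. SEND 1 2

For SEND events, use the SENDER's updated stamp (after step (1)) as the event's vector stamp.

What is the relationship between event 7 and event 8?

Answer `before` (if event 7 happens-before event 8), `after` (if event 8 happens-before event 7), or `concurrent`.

Initial: VV[0]=[0, 0, 0]
Initial: VV[1]=[0, 0, 0]
Initial: VV[2]=[0, 0, 0]
Event 1: SEND 2->1: VV[2][2]++ -> VV[2]=[0, 0, 1], msg_vec=[0, 0, 1]; VV[1]=max(VV[1],msg_vec) then VV[1][1]++ -> VV[1]=[0, 1, 1]
Event 2: LOCAL 2: VV[2][2]++ -> VV[2]=[0, 0, 2]
Event 3: SEND 2->0: VV[2][2]++ -> VV[2]=[0, 0, 3], msg_vec=[0, 0, 3]; VV[0]=max(VV[0],msg_vec) then VV[0][0]++ -> VV[0]=[1, 0, 3]
Event 4: LOCAL 2: VV[2][2]++ -> VV[2]=[0, 0, 4]
Event 5: LOCAL 2: VV[2][2]++ -> VV[2]=[0, 0, 5]
Event 6: SEND 0->2: VV[0][0]++ -> VV[0]=[2, 0, 3], msg_vec=[2, 0, 3]; VV[2]=max(VV[2],msg_vec) then VV[2][2]++ -> VV[2]=[2, 0, 6]
Event 7: SEND 2->1: VV[2][2]++ -> VV[2]=[2, 0, 7], msg_vec=[2, 0, 7]; VV[1]=max(VV[1],msg_vec) then VV[1][1]++ -> VV[1]=[2, 2, 7]
Event 8: SEND 1->2: VV[1][1]++ -> VV[1]=[2, 3, 7], msg_vec=[2, 3, 7]; VV[2]=max(VV[2],msg_vec) then VV[2][2]++ -> VV[2]=[2, 3, 8]
Event 7 stamp: [2, 0, 7]
Event 8 stamp: [2, 3, 7]
[2, 0, 7] <= [2, 3, 7]? True
[2, 3, 7] <= [2, 0, 7]? False
Relation: before

Answer: before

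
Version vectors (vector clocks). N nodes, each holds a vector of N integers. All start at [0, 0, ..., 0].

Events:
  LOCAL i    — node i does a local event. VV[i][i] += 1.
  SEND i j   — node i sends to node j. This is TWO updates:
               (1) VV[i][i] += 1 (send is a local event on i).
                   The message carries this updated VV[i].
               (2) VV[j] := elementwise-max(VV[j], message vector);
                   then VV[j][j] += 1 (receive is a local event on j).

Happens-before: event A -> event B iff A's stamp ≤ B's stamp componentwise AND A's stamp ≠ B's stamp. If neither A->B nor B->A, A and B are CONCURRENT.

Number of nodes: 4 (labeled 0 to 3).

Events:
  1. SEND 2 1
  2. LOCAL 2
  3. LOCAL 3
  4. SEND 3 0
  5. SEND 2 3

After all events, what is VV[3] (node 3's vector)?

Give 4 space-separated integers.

Answer: 0 0 3 3

Derivation:
Initial: VV[0]=[0, 0, 0, 0]
Initial: VV[1]=[0, 0, 0, 0]
Initial: VV[2]=[0, 0, 0, 0]
Initial: VV[3]=[0, 0, 0, 0]
Event 1: SEND 2->1: VV[2][2]++ -> VV[2]=[0, 0, 1, 0], msg_vec=[0, 0, 1, 0]; VV[1]=max(VV[1],msg_vec) then VV[1][1]++ -> VV[1]=[0, 1, 1, 0]
Event 2: LOCAL 2: VV[2][2]++ -> VV[2]=[0, 0, 2, 0]
Event 3: LOCAL 3: VV[3][3]++ -> VV[3]=[0, 0, 0, 1]
Event 4: SEND 3->0: VV[3][3]++ -> VV[3]=[0, 0, 0, 2], msg_vec=[0, 0, 0, 2]; VV[0]=max(VV[0],msg_vec) then VV[0][0]++ -> VV[0]=[1, 0, 0, 2]
Event 5: SEND 2->3: VV[2][2]++ -> VV[2]=[0, 0, 3, 0], msg_vec=[0, 0, 3, 0]; VV[3]=max(VV[3],msg_vec) then VV[3][3]++ -> VV[3]=[0, 0, 3, 3]
Final vectors: VV[0]=[1, 0, 0, 2]; VV[1]=[0, 1, 1, 0]; VV[2]=[0, 0, 3, 0]; VV[3]=[0, 0, 3, 3]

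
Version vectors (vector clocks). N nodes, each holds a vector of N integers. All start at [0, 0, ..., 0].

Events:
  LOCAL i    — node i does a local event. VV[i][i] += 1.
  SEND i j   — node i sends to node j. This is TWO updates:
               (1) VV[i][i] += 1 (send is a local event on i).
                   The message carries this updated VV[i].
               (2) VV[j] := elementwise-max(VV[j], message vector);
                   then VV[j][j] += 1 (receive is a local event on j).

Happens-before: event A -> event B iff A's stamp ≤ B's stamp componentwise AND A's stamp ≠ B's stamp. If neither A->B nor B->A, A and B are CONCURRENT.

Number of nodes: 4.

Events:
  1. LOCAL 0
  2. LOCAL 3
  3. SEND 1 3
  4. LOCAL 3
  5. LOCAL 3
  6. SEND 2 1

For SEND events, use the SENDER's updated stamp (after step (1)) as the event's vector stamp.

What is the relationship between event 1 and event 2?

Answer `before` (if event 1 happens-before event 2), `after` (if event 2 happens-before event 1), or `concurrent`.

Initial: VV[0]=[0, 0, 0, 0]
Initial: VV[1]=[0, 0, 0, 0]
Initial: VV[2]=[0, 0, 0, 0]
Initial: VV[3]=[0, 0, 0, 0]
Event 1: LOCAL 0: VV[0][0]++ -> VV[0]=[1, 0, 0, 0]
Event 2: LOCAL 3: VV[3][3]++ -> VV[3]=[0, 0, 0, 1]
Event 3: SEND 1->3: VV[1][1]++ -> VV[1]=[0, 1, 0, 0], msg_vec=[0, 1, 0, 0]; VV[3]=max(VV[3],msg_vec) then VV[3][3]++ -> VV[3]=[0, 1, 0, 2]
Event 4: LOCAL 3: VV[3][3]++ -> VV[3]=[0, 1, 0, 3]
Event 5: LOCAL 3: VV[3][3]++ -> VV[3]=[0, 1, 0, 4]
Event 6: SEND 2->1: VV[2][2]++ -> VV[2]=[0, 0, 1, 0], msg_vec=[0, 0, 1, 0]; VV[1]=max(VV[1],msg_vec) then VV[1][1]++ -> VV[1]=[0, 2, 1, 0]
Event 1 stamp: [1, 0, 0, 0]
Event 2 stamp: [0, 0, 0, 1]
[1, 0, 0, 0] <= [0, 0, 0, 1]? False
[0, 0, 0, 1] <= [1, 0, 0, 0]? False
Relation: concurrent

Answer: concurrent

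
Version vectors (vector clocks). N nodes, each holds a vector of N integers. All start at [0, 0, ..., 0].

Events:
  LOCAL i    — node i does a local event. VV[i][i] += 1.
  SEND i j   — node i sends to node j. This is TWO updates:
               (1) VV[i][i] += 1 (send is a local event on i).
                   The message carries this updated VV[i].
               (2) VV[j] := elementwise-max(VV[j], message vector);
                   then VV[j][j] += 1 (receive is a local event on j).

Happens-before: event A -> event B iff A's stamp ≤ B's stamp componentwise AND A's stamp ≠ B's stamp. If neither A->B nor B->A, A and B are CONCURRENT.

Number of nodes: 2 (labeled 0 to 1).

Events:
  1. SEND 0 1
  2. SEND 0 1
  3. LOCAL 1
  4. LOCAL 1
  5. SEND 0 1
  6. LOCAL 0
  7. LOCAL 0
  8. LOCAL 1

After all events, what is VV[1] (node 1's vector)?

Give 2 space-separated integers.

Initial: VV[0]=[0, 0]
Initial: VV[1]=[0, 0]
Event 1: SEND 0->1: VV[0][0]++ -> VV[0]=[1, 0], msg_vec=[1, 0]; VV[1]=max(VV[1],msg_vec) then VV[1][1]++ -> VV[1]=[1, 1]
Event 2: SEND 0->1: VV[0][0]++ -> VV[0]=[2, 0], msg_vec=[2, 0]; VV[1]=max(VV[1],msg_vec) then VV[1][1]++ -> VV[1]=[2, 2]
Event 3: LOCAL 1: VV[1][1]++ -> VV[1]=[2, 3]
Event 4: LOCAL 1: VV[1][1]++ -> VV[1]=[2, 4]
Event 5: SEND 0->1: VV[0][0]++ -> VV[0]=[3, 0], msg_vec=[3, 0]; VV[1]=max(VV[1],msg_vec) then VV[1][1]++ -> VV[1]=[3, 5]
Event 6: LOCAL 0: VV[0][0]++ -> VV[0]=[4, 0]
Event 7: LOCAL 0: VV[0][0]++ -> VV[0]=[5, 0]
Event 8: LOCAL 1: VV[1][1]++ -> VV[1]=[3, 6]
Final vectors: VV[0]=[5, 0]; VV[1]=[3, 6]

Answer: 3 6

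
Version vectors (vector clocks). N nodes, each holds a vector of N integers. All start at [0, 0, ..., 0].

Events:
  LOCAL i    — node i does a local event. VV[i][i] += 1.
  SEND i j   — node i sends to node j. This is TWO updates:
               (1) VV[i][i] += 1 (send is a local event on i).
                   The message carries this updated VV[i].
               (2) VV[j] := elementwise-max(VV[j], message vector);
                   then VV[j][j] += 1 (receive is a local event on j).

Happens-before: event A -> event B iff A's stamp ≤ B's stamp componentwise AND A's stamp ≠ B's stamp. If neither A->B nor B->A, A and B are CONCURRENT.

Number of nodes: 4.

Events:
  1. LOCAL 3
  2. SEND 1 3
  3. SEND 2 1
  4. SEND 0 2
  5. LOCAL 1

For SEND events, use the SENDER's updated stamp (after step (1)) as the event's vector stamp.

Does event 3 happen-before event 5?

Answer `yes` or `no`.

Initial: VV[0]=[0, 0, 0, 0]
Initial: VV[1]=[0, 0, 0, 0]
Initial: VV[2]=[0, 0, 0, 0]
Initial: VV[3]=[0, 0, 0, 0]
Event 1: LOCAL 3: VV[3][3]++ -> VV[3]=[0, 0, 0, 1]
Event 2: SEND 1->3: VV[1][1]++ -> VV[1]=[0, 1, 0, 0], msg_vec=[0, 1, 0, 0]; VV[3]=max(VV[3],msg_vec) then VV[3][3]++ -> VV[3]=[0, 1, 0, 2]
Event 3: SEND 2->1: VV[2][2]++ -> VV[2]=[0, 0, 1, 0], msg_vec=[0, 0, 1, 0]; VV[1]=max(VV[1],msg_vec) then VV[1][1]++ -> VV[1]=[0, 2, 1, 0]
Event 4: SEND 0->2: VV[0][0]++ -> VV[0]=[1, 0, 0, 0], msg_vec=[1, 0, 0, 0]; VV[2]=max(VV[2],msg_vec) then VV[2][2]++ -> VV[2]=[1, 0, 2, 0]
Event 5: LOCAL 1: VV[1][1]++ -> VV[1]=[0, 3, 1, 0]
Event 3 stamp: [0, 0, 1, 0]
Event 5 stamp: [0, 3, 1, 0]
[0, 0, 1, 0] <= [0, 3, 1, 0]? True. Equal? False. Happens-before: True

Answer: yes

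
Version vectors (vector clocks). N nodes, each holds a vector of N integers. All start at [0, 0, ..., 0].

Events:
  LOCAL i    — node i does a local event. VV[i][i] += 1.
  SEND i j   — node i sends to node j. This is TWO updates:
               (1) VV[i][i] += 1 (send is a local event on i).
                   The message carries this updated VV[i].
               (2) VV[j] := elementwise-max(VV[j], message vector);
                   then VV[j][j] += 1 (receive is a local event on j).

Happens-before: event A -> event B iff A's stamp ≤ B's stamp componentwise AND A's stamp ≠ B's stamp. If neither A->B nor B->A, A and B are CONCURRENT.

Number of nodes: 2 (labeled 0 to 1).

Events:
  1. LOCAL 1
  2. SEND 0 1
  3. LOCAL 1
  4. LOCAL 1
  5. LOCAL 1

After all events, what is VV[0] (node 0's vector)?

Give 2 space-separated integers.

Initial: VV[0]=[0, 0]
Initial: VV[1]=[0, 0]
Event 1: LOCAL 1: VV[1][1]++ -> VV[1]=[0, 1]
Event 2: SEND 0->1: VV[0][0]++ -> VV[0]=[1, 0], msg_vec=[1, 0]; VV[1]=max(VV[1],msg_vec) then VV[1][1]++ -> VV[1]=[1, 2]
Event 3: LOCAL 1: VV[1][1]++ -> VV[1]=[1, 3]
Event 4: LOCAL 1: VV[1][1]++ -> VV[1]=[1, 4]
Event 5: LOCAL 1: VV[1][1]++ -> VV[1]=[1, 5]
Final vectors: VV[0]=[1, 0]; VV[1]=[1, 5]

Answer: 1 0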